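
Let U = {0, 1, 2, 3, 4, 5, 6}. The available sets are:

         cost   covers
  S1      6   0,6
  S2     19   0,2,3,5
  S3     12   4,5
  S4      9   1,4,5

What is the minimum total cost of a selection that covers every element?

S1, S2, S4 cover every element at cost 6 + 19 + 9 = 34.
Any cover uses at least 3 sets; among all covering selections none totals below 34.

34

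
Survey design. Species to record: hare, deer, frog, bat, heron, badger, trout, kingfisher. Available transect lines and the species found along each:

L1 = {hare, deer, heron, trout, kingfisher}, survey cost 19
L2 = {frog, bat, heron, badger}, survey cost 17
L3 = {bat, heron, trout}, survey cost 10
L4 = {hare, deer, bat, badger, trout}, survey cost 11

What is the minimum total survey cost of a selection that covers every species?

36

L1, L2 cover every species at survey cost 19 + 17 = 36.
Any cover uses at least 2 transects; among all covering selections none totals below 36.
Greedy by coverage-per-survey cost would pick L4, L2, L1 for 47 — worse than the optimum 36.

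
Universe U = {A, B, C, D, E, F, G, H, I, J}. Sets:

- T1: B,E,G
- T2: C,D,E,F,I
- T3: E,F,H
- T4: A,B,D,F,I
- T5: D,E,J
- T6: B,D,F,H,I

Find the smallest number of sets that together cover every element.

5

T1, T2, T3, T4, T5 together cover {A, B, C, D, E, F, G, H, I, J} — every element.
No 4 of the 6 sets cover everything (all 15 size-4 selections fall short), so 5 is minimum.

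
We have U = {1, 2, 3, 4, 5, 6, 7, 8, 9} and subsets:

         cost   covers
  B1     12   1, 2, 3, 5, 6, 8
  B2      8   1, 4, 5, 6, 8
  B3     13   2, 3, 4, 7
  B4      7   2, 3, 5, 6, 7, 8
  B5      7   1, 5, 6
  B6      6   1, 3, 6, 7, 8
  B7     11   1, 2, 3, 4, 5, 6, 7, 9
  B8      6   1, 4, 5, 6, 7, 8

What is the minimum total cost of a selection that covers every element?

B6, B7 cover every element at cost 6 + 11 = 17.
Any cover uses at least 2 sets; among all covering selections none totals below 17.
Greedy by coverage-per-cost would pick B8, B4, B7 for 24 — worse than the optimum 17.

17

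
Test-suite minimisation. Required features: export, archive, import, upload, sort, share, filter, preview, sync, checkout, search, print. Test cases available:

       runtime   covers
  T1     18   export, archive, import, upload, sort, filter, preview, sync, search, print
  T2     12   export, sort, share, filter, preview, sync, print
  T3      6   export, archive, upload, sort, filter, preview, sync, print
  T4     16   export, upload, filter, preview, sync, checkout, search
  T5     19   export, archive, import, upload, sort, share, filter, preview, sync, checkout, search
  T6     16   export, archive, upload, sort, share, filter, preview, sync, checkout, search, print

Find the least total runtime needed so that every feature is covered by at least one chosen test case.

T3, T5 cover every feature at runtime 6 + 19 = 25.
Any cover uses at least 2 test cases; among all covering selections none totals below 25.

25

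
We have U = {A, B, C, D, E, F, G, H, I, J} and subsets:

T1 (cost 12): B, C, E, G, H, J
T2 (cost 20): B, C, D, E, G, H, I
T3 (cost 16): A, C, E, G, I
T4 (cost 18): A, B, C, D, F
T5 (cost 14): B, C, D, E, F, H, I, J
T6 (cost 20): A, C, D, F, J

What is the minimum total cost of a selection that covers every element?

T3, T5 cover every element at cost 16 + 14 = 30.
Any cover uses at least 2 sets; among all covering selections none totals below 30.

30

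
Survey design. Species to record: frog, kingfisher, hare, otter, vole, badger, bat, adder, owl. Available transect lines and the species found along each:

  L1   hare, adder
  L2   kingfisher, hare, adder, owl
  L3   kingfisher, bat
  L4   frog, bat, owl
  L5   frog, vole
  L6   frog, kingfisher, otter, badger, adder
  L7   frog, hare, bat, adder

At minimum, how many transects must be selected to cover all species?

4

L1, L4, L5, L6 together cover {frog, kingfisher, hare, otter, vole, badger, bat, adder, owl} — every species.
No 3 of the 7 transects cover everything (all 35 triples fall short), so 4 is minimum.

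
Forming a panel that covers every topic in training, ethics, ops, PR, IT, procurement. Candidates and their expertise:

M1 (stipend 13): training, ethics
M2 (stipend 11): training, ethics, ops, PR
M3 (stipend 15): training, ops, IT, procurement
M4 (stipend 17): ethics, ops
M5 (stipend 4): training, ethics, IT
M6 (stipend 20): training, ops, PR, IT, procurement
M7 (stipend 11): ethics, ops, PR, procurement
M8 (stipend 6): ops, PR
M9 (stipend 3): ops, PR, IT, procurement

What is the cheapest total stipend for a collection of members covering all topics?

7

M5, M9 cover every topic at stipend 4 + 3 = 7.
Any cover uses at least 2 members; among all covering selections none totals below 7.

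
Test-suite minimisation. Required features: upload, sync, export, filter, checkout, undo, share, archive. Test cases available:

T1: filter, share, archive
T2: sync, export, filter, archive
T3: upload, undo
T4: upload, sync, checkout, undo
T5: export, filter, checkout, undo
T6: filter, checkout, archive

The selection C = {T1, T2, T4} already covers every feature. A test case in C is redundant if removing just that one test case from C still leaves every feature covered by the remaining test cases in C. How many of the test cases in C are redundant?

Drop T1: share uncovered — not redundant.
Drop T2: export uncovered — not redundant.
Drop T4: upload, checkout, undo uncovered — not redundant.
None of the test cases in C is redundant.

0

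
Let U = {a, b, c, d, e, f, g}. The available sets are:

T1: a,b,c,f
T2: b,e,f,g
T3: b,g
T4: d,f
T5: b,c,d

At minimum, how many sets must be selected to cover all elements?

T1, T2, T4 together cover {a, b, c, d, e, f, g} — every element.
No 2 of the 5 sets cover everything (all 10 pairs fall short), so 3 is minimum.

3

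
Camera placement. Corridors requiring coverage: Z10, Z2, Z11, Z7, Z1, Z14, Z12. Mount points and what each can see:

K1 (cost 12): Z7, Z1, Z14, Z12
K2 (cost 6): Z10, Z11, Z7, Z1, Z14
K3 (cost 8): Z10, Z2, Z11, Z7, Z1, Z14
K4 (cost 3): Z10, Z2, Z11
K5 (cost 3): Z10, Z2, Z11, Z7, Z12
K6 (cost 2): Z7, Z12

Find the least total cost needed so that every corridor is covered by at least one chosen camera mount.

K2, K5 cover every corridor at cost 6 + 3 = 9.
Any cover uses at least 2 camera mounts; among all covering selections none totals below 9.

9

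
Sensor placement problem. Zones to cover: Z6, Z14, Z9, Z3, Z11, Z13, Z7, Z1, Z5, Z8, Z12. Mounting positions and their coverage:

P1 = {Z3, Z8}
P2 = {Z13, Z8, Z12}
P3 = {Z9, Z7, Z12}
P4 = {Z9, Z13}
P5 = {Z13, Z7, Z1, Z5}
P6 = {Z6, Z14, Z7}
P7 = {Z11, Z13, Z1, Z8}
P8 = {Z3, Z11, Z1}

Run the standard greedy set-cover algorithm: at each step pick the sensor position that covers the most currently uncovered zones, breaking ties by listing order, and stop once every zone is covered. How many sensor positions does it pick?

Pick 1: P5 covers 4 new zones (Z13, Z7, Z1, Z5).
Pick 2: P1 covers 2 new zones (Z3, Z8).
Pick 3: P3 covers 2 new zones (Z9, Z12).
Pick 4: P6 covers 2 new zones (Z6, Z14).
Pick 5: P7 covers 1 new zones (Z11).
Greedy uses 5 sensor positions.

5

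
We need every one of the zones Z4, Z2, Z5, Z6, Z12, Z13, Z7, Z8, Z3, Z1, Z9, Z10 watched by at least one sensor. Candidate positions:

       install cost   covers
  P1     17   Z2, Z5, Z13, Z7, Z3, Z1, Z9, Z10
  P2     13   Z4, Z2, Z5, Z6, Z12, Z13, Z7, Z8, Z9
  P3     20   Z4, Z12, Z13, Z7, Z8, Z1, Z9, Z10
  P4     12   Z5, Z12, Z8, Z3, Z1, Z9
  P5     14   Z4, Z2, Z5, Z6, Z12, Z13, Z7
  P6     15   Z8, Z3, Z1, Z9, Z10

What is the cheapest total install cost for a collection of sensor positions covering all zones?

28

P2, P6 cover every zone at install cost 13 + 15 = 28.
Any cover uses at least 2 sensor positions; among all covering selections none totals below 28.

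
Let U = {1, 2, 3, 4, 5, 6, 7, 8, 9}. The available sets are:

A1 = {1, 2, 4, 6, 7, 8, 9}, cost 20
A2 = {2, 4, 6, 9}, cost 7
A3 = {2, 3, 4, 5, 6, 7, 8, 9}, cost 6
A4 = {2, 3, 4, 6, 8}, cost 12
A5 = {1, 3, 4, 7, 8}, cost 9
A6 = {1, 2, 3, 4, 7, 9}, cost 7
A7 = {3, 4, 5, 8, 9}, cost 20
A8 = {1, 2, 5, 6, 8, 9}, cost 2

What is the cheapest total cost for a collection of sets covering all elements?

A3, A8 cover every element at cost 6 + 2 = 8.
Any cover uses at least 2 sets; among all covering selections none totals below 8.

8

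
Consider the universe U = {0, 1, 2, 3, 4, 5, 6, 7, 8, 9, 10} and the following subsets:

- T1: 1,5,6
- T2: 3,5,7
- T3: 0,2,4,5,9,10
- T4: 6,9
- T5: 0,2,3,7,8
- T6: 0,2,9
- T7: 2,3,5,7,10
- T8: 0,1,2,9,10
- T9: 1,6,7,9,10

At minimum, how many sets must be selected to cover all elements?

3

T1, T3, T5 together cover {0, 1, 2, 3, 4, 5, 6, 7, 8, 9, 10} — every element.
No 2 of the 9 sets cover everything (all 36 pairs fall short), so 3 is minimum.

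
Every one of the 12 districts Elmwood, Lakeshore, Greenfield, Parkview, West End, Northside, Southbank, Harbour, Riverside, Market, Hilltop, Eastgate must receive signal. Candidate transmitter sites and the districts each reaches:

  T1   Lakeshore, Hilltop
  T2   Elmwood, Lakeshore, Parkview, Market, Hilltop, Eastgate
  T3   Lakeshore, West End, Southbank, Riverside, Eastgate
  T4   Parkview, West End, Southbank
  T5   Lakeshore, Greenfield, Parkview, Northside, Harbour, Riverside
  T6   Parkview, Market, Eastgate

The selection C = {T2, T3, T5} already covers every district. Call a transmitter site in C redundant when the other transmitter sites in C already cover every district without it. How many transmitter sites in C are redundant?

0

Drop T2: Elmwood, Market, Hilltop uncovered — not redundant.
Drop T3: West End, Southbank uncovered — not redundant.
Drop T5: Greenfield, Northside, Harbour uncovered — not redundant.
None of the transmitter sites in C is redundant.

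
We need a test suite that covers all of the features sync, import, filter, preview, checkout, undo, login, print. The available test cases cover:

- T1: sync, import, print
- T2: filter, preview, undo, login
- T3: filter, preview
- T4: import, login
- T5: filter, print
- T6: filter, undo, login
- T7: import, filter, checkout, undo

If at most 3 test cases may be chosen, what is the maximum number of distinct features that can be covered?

Choosing T1, T2, T7 covers {sync, import, filter, preview, checkout, undo, login, print} — 8 features.
That is all 8 features.

8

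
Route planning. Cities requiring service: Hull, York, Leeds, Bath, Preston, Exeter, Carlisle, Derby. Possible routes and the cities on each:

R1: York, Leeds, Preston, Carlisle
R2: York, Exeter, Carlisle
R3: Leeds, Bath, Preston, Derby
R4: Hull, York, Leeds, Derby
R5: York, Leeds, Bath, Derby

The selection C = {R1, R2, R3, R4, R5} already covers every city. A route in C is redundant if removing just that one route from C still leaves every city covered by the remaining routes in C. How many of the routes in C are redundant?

Drop R1: the rest still cover every city — redundant.
Drop R2: Exeter uncovered — not redundant.
Drop R3: the rest still cover every city — redundant.
Drop R4: Hull uncovered — not redundant.
Drop R5: the rest still cover every city — redundant.
3 redundant: R1, R3, R5.

3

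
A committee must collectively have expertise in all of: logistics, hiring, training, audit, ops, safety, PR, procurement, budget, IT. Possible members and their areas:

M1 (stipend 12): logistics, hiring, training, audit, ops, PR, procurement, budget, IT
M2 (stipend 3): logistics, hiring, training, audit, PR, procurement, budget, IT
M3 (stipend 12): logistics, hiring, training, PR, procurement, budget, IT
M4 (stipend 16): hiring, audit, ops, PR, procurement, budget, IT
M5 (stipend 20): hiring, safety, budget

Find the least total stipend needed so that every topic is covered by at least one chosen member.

32

M1, M5 cover every topic at stipend 12 + 20 = 32.
Any cover uses at least 2 members; among all covering selections none totals below 32.
Greedy by coverage-per-stipend would pick M2, M1, M5 for 35 — worse than the optimum 32.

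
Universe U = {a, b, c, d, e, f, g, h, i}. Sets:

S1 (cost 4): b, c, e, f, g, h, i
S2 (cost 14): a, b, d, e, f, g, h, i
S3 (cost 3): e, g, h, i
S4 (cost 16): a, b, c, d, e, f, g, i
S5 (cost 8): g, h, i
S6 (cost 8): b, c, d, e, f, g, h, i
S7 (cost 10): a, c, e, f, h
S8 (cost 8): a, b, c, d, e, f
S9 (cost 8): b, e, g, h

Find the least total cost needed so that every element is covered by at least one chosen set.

11

S3, S8 cover every element at cost 3 + 8 = 11.
Any cover uses at least 2 sets; among all covering selections none totals below 11.
Greedy by coverage-per-cost would pick S1, S8 for 12 — worse than the optimum 11.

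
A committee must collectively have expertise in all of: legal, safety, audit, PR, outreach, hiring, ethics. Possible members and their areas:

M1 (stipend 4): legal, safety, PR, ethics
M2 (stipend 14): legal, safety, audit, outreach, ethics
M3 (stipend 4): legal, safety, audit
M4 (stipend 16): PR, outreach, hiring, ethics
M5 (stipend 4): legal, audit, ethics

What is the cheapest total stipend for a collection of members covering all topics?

20

M3, M4 cover every topic at stipend 4 + 16 = 20.
Any cover uses at least 2 members; among all covering selections none totals below 20.
Greedy by coverage-per-stipend would pick M1, M3, M4 for 24 — worse than the optimum 20.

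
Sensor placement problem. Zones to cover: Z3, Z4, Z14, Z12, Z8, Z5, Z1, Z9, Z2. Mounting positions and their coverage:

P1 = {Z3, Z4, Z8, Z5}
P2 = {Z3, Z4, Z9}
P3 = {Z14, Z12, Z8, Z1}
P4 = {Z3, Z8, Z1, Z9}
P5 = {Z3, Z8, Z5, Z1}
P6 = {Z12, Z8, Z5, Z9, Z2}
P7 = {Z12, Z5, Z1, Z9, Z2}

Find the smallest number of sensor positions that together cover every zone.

P1, P3, P6 together cover {Z3, Z4, Z14, Z12, Z8, Z5, Z1, Z9, Z2} — every zone.
No 2 of the 7 sensor positions cover everything (all 21 pairs fall short), so 3 is minimum.

3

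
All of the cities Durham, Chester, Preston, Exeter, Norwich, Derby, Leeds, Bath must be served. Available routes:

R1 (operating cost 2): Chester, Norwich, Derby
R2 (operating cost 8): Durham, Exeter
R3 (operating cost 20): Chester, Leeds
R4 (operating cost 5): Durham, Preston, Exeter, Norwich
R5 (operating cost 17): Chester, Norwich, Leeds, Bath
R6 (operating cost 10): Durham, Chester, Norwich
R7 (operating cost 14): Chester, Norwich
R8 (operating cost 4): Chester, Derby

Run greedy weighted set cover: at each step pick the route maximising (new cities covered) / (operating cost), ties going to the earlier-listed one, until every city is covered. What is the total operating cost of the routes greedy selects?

24

Pick 1: R1 adds 3 new (Chester, Norwich, Derby) at operating cost 2 (ratio 3/2).
Pick 2: R4 adds 3 new (Durham, Preston, Exeter) at operating cost 5 (ratio 3/5).
Pick 3: R5 adds 2 new (Leeds, Bath) at operating cost 17 (ratio 2/17).
Greedy total operating cost: 2 + 5 + 17 = 24.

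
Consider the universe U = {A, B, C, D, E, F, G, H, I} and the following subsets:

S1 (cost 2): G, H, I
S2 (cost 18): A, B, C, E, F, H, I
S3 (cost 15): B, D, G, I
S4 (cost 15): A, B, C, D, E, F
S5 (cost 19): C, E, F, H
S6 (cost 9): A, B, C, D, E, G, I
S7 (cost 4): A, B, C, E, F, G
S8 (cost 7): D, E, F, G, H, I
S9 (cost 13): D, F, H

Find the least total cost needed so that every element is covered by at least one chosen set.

11

S7, S8 cover every element at cost 4 + 7 = 11.
Any cover uses at least 2 sets; among all covering selections none totals below 11.
Greedy by coverage-per-cost would pick S1, S7, S8 for 13 — worse than the optimum 11.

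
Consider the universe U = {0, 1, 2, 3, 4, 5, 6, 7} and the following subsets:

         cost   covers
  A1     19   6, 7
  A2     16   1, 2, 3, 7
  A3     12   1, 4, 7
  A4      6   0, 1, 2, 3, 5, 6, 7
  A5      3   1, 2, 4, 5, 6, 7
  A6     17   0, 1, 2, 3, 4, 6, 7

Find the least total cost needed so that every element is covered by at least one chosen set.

9

A4, A5 cover every element at cost 6 + 3 = 9.
Any cover uses at least 2 sets; among all covering selections none totals below 9.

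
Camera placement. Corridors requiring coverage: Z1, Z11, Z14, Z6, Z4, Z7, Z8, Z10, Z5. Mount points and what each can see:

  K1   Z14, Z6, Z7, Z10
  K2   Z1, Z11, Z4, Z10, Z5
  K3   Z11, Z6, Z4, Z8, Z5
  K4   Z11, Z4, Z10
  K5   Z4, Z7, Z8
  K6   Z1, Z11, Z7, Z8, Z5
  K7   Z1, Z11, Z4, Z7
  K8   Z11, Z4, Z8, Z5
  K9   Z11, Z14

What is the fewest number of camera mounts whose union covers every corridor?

K1, K2, K3 together cover {Z1, Z11, Z14, Z6, Z4, Z7, Z8, Z10, Z5} — every corridor.
No 2 of the 9 camera mounts cover everything (all 36 pairs fall short), so 3 is minimum.

3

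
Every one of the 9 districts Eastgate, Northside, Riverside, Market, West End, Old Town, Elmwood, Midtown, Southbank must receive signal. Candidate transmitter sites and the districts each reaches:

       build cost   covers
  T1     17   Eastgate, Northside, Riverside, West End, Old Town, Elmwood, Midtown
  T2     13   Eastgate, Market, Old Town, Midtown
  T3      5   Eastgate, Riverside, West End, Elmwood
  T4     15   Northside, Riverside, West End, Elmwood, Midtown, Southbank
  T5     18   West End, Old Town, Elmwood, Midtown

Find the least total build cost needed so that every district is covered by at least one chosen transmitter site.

28

T2, T4 cover every district at build cost 13 + 15 = 28.
Any cover uses at least 2 transmitter sites; among all covering selections none totals below 28.
Greedy by coverage-per-build cost would pick T3, T2, T4 for 33 — worse than the optimum 28.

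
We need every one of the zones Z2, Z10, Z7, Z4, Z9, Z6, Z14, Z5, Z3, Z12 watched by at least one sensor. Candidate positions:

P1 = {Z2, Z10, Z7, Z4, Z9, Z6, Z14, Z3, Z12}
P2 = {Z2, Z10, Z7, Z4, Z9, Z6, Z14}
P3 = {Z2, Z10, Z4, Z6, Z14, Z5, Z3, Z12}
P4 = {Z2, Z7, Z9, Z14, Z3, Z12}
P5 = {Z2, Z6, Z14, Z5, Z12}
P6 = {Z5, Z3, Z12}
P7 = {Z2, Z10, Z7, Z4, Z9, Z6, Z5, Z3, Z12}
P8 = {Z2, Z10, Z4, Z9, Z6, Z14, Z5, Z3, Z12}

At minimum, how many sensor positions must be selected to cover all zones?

2

P1, P3 together cover {Z2, Z10, Z7, Z4, Z9, Z6, Z14, Z5, Z3, Z12} — every zone.
No single sensor position contains all 10 zones, so 2 is optimal.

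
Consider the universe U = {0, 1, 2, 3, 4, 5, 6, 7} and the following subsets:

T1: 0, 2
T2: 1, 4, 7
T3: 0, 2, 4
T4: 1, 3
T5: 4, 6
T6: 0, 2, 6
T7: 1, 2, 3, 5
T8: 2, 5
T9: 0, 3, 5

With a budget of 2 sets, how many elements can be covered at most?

6

Choosing T2, T6 covers {0, 1, 2, 4, 6, 7} — 6 elements.
No choice of 2 sets does better; here 3, 5 are left uncovered.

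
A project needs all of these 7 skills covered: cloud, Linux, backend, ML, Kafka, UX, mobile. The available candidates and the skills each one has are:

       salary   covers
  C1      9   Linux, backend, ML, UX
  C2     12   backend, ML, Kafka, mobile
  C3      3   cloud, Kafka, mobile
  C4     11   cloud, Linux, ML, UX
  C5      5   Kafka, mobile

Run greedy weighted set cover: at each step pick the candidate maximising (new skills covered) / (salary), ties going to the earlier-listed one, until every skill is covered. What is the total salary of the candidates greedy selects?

12

Pick 1: C3 adds 3 new (cloud, Kafka, mobile) at salary 3 (ratio 3/3).
Pick 2: C1 adds 4 new (Linux, backend, ML, UX) at salary 9 (ratio 4/9).
Greedy total salary: 3 + 9 = 12.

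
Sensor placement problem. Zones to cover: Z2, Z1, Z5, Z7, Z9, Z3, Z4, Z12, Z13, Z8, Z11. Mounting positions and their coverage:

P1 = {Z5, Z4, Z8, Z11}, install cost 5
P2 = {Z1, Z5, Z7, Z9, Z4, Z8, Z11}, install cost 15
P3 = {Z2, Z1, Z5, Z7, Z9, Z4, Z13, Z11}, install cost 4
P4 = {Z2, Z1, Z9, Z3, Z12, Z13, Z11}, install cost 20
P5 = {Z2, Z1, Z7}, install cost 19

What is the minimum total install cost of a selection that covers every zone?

P1, P3, P4 cover every zone at install cost 5 + 4 + 20 = 29.
Any cover uses at least 2 sensor positions; among all covering selections none totals below 29.

29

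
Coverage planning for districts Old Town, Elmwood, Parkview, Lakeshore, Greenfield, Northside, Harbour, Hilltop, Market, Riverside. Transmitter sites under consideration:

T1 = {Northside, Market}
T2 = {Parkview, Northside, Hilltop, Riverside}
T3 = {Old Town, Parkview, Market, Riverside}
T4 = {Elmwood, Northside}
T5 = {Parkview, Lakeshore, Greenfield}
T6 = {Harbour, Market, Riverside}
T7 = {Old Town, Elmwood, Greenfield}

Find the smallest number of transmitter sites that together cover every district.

T2, T5, T6, T7 together cover {Old Town, Elmwood, Parkview, Lakeshore, Greenfield, Northside, Harbour, Hilltop, Market, Riverside} — every district.
No 3 of the 7 transmitter sites cover everything (all 35 triples fall short), so 4 is minimum.

4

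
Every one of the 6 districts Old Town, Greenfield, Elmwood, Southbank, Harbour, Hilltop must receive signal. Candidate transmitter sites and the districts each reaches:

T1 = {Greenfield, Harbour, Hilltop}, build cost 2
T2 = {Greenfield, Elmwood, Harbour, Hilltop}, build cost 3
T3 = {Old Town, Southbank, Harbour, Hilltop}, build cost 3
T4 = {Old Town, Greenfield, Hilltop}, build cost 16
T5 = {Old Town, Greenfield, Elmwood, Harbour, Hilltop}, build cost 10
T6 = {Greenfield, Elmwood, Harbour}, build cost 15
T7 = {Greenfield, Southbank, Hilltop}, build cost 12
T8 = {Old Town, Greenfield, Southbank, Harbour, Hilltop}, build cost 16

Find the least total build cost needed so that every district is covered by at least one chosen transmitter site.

6

T2, T3 cover every district at build cost 3 + 3 = 6.
Any cover uses at least 2 transmitter sites; among all covering selections none totals below 6.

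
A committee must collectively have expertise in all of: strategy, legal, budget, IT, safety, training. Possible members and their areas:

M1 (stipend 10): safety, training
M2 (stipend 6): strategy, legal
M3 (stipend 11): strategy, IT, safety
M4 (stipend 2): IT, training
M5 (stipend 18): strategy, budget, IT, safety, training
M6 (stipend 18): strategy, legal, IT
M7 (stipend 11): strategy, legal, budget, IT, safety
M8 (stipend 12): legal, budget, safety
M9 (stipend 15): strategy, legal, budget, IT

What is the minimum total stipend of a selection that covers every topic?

13

M4, M7 cover every topic at stipend 2 + 11 = 13.
Any cover uses at least 2 members; among all covering selections none totals below 13.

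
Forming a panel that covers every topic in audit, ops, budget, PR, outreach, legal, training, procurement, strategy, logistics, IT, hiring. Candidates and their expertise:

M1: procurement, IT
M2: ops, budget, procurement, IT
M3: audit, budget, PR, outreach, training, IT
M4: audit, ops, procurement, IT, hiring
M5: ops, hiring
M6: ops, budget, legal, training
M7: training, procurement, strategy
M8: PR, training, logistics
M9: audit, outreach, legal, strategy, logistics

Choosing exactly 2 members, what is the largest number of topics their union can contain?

Choosing M2, M9 covers {audit, ops, budget, outreach, legal, procurement, strategy, logistics, IT} — 9 topics.
No choice of 2 members does better; here PR, training, hiring are left uncovered.

9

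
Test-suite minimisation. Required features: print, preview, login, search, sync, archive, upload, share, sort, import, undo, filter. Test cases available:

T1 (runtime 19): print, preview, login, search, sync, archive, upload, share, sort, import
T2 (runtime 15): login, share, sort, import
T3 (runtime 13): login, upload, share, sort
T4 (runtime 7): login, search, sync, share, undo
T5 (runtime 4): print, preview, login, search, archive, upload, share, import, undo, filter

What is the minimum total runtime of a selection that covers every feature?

T1, T5 cover every feature at runtime 19 + 4 = 23.
Any cover uses at least 2 test cases; among all covering selections none totals below 23.

23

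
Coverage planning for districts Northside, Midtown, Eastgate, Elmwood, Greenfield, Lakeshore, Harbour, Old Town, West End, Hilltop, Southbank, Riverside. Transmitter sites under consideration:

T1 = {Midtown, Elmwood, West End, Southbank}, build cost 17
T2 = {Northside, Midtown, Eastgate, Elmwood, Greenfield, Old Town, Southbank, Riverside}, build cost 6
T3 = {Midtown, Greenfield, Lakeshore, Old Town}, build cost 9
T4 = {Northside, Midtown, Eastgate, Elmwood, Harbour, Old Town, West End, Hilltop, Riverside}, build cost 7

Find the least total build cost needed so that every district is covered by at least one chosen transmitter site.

22

T2, T3, T4 cover every district at build cost 6 + 9 + 7 = 22.
Any cover uses at least 3 transmitter sites; among all covering selections none totals below 22.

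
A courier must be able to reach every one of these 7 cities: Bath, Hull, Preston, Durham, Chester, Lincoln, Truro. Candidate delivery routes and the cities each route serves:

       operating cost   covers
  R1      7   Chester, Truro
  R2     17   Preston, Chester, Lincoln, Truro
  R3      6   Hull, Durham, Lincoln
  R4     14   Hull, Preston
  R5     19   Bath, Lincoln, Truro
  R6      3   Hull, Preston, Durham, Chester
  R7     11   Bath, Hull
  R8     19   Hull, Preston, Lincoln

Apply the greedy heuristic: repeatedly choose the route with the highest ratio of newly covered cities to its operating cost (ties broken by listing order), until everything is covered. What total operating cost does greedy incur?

Pick 1: R6 adds 4 new (Hull, Preston, Durham, Chester) at operating cost 3 (ratio 4/3).
Pick 2: R3 adds 1 new (Lincoln) at operating cost 6 (ratio 1/6).
Pick 3: R1 adds 1 new (Truro) at operating cost 7 (ratio 1/7).
Pick 4: R7 adds 1 new (Bath) at operating cost 11 (ratio 1/11).
Greedy total operating cost: 3 + 6 + 7 + 11 = 27. (The true optimum is 22, so greedy overshoots here.)

27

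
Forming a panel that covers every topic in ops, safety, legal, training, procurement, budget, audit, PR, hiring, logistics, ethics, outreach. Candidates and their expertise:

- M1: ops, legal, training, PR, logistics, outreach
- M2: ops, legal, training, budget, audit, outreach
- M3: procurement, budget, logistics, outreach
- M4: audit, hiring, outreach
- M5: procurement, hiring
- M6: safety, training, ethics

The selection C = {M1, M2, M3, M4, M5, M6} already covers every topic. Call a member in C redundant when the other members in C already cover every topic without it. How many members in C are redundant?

4

Drop M1: PR uncovered — not redundant.
Drop M2: the rest still cover every topic — redundant.
Drop M3: the rest still cover every topic — redundant.
Drop M4: the rest still cover every topic — redundant.
Drop M5: the rest still cover every topic — redundant.
Drop M6: safety, ethics uncovered — not redundant.
4 redundant: M2, M3, M4, M5.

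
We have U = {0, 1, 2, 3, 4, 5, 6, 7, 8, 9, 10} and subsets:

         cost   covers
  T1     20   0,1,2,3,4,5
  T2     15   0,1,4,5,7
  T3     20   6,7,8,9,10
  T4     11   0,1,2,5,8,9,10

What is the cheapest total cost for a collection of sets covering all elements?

40

T1, T3 cover every element at cost 20 + 20 = 40.
Any cover uses at least 2 sets; among all covering selections none totals below 40.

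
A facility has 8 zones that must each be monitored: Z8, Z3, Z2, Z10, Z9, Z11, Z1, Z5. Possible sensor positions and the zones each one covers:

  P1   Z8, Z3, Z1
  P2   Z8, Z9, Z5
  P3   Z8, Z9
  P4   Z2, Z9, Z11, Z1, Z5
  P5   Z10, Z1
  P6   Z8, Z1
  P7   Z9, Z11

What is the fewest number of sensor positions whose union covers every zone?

P1, P4, P5 together cover {Z8, Z3, Z2, Z10, Z9, Z11, Z1, Z5} — every zone.
No 2 of the 7 sensor positions cover everything (all 21 pairs fall short), so 3 is minimum.

3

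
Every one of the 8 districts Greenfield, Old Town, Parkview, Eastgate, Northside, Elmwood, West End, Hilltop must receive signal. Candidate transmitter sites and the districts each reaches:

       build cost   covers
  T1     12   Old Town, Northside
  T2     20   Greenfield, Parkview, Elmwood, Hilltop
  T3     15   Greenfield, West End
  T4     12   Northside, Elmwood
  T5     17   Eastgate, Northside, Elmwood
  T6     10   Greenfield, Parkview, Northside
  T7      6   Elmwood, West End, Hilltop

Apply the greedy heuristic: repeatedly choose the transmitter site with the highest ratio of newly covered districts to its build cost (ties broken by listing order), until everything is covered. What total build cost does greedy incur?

45

Pick 1: T7 adds 3 new (Elmwood, West End, Hilltop) at build cost 6 (ratio 3/6).
Pick 2: T6 adds 3 new (Greenfield, Parkview, Northside) at build cost 10 (ratio 3/10).
Pick 3: T1 adds 1 new (Old Town) at build cost 12 (ratio 1/12).
Pick 4: T5 adds 1 new (Eastgate) at build cost 17 (ratio 1/17).
Greedy total build cost: 6 + 10 + 12 + 17 = 45.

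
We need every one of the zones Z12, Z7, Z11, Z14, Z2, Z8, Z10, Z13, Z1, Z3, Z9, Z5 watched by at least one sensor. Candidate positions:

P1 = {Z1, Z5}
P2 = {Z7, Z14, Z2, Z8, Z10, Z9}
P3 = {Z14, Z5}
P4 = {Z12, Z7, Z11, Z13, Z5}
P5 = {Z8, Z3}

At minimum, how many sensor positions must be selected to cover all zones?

P1, P2, P4, P5 together cover {Z12, Z7, Z11, Z14, Z2, Z8, Z10, Z13, Z1, Z3, Z9, Z5} — every zone.
No 3 of the 5 sensor positions cover everything (all 10 triples fall short), so 4 is minimum.

4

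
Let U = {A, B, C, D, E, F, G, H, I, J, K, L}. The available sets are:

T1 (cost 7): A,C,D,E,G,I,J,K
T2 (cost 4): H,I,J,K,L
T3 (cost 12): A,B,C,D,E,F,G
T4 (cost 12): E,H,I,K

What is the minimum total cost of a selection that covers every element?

T2, T3 cover every element at cost 4 + 12 = 16.
Any cover uses at least 2 sets; among all covering selections none totals below 16.

16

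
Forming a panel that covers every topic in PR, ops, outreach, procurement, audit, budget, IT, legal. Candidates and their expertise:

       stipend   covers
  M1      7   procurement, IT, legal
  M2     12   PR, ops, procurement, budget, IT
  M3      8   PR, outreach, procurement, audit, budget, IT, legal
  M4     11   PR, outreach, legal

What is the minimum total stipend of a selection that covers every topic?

M2, M3 cover every topic at stipend 12 + 8 = 20.
Any cover uses at least 2 members; among all covering selections none totals below 20.

20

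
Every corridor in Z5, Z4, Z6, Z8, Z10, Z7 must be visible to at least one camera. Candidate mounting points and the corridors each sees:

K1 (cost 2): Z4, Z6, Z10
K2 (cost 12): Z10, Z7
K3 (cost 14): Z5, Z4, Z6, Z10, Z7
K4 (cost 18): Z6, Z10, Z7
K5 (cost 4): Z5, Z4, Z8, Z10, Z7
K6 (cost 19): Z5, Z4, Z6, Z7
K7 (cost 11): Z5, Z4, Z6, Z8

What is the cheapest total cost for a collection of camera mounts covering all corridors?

6

K1, K5 cover every corridor at cost 2 + 4 = 6.
Any cover uses at least 2 camera mounts; among all covering selections none totals below 6.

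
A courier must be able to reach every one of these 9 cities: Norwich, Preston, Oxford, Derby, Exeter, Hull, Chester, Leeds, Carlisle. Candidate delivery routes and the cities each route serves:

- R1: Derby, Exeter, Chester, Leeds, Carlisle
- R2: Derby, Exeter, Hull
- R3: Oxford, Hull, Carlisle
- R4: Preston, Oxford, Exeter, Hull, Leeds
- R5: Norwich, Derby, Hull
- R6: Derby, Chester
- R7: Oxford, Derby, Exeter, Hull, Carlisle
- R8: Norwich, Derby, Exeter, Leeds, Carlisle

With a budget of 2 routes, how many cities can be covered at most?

8

Choosing R1, R4 covers {Preston, Oxford, Derby, Exeter, Hull, Chester, Leeds, Carlisle} — 8 cities.
No choice of 2 routes does better; here Norwich is left uncovered.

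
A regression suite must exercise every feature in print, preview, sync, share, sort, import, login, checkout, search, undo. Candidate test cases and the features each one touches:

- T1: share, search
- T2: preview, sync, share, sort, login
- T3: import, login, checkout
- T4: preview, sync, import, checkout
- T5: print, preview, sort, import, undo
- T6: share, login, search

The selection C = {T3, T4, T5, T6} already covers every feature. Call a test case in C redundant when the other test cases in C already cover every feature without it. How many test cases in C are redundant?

Drop T3: the rest still cover every feature — redundant.
Drop T4: sync uncovered — not redundant.
Drop T5: print, sort, undo uncovered — not redundant.
Drop T6: share, search uncovered — not redundant.
1 redundant: T3.

1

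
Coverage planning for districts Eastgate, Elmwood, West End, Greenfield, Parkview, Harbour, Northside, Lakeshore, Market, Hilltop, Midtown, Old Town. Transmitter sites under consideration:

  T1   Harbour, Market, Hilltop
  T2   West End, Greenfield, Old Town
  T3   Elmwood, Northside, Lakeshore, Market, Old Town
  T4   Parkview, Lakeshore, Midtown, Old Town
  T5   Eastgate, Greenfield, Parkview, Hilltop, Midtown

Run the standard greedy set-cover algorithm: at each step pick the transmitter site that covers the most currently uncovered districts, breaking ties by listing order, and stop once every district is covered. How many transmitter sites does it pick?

Pick 1: T3 covers 5 new districts (Elmwood, Northside, Lakeshore, Market, Old Town).
Pick 2: T5 covers 5 new districts (Eastgate, Greenfield, Parkview, Hilltop, Midtown).
Pick 3: T1 covers 1 new districts (Harbour).
Pick 4: T2 covers 1 new districts (West End).
Greedy uses 4 transmitter sites.

4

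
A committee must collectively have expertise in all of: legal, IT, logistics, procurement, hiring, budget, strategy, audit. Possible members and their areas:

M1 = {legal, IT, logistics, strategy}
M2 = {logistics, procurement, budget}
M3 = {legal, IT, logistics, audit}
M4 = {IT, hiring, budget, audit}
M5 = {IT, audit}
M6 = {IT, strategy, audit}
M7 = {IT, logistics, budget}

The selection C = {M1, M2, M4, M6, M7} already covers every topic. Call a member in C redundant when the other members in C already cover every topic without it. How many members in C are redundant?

Drop M1: legal uncovered — not redundant.
Drop M2: procurement uncovered — not redundant.
Drop M4: hiring uncovered — not redundant.
Drop M6: the rest still cover every topic — redundant.
Drop M7: the rest still cover every topic — redundant.
2 redundant: M6, M7.

2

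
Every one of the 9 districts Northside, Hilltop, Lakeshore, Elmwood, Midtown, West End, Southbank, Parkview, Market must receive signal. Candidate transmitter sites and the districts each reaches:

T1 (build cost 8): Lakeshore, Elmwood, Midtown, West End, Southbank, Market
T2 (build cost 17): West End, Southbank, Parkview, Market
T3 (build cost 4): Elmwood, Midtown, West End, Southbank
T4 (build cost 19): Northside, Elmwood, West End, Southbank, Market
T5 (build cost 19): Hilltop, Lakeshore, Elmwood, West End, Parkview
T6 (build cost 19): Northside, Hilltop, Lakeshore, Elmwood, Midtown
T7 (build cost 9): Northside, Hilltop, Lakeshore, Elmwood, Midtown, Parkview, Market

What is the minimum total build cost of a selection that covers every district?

13

T3, T7 cover every district at build cost 4 + 9 = 13.
Any cover uses at least 2 transmitter sites; among all covering selections none totals below 13.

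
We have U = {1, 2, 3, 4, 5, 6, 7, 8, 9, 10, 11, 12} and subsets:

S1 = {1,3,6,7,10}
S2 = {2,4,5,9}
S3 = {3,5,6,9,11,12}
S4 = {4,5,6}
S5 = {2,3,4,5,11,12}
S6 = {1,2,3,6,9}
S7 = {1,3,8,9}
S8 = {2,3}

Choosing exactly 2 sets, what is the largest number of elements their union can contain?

10

Choosing S1, S5 covers {1, 2, 3, 4, 5, 6, 7, 10, 11, 12} — 10 elements.
No choice of 2 sets does better; here 8, 9 are left uncovered.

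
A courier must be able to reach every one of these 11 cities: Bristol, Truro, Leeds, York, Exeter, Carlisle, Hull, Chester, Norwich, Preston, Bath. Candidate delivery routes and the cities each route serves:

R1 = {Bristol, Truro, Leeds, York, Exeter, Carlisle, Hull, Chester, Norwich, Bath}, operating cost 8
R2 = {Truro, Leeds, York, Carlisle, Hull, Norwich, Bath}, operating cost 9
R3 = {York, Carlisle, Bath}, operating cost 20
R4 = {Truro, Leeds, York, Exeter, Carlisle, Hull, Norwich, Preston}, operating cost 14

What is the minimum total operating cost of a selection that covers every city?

22

R1, R4 cover every city at operating cost 8 + 14 = 22.
Any cover uses at least 2 routes; among all covering selections none totals below 22.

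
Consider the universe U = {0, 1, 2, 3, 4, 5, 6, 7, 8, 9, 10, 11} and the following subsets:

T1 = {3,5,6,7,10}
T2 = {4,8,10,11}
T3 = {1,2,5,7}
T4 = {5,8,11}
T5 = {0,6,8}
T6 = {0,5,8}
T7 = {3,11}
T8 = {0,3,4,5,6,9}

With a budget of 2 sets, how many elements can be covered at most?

9

Choosing T2, T8 covers {0, 3, 4, 5, 6, 8, 9, 10, 11} — 9 elements.
No choice of 2 sets does better; here 1, 2, 7 are left uncovered.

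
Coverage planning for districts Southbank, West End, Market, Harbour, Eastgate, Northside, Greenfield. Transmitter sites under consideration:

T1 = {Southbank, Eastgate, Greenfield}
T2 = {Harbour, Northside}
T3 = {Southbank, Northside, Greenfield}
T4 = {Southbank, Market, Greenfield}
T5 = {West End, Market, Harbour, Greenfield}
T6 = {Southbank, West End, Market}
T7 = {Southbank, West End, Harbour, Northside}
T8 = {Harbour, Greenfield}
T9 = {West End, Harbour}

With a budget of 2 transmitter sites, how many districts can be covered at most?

Choosing T1, T5 covers {Southbank, West End, Market, Harbour, Eastgate, Greenfield} — 6 districts.
No choice of 2 transmitter sites does better; here Northside is left uncovered.

6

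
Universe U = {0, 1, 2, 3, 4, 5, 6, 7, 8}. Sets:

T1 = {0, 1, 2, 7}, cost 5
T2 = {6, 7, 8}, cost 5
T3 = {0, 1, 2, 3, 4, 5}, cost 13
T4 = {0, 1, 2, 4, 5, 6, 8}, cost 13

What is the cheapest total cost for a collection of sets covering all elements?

T2, T3 cover every element at cost 5 + 13 = 18.
Any cover uses at least 2 sets; among all covering selections none totals below 18.

18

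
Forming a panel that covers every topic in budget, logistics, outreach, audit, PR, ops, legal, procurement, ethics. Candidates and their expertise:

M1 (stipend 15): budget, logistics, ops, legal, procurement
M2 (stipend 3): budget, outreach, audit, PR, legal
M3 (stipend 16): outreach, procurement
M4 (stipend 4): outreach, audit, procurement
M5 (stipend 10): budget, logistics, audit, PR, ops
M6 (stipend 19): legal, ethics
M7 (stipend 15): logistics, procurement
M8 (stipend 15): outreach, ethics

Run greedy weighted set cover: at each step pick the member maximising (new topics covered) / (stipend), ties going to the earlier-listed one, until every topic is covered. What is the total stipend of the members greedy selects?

32

Pick 1: M2 adds 5 new (budget, outreach, audit, PR, legal) at stipend 3 (ratio 5/3).
Pick 2: M4 adds 1 new (procurement) at stipend 4 (ratio 1/4).
Pick 3: M5 adds 2 new (logistics, ops) at stipend 10 (ratio 2/10).
Pick 4: M8 adds 1 new (ethics) at stipend 15 (ratio 1/15).
Greedy total stipend: 3 + 4 + 10 + 15 = 32.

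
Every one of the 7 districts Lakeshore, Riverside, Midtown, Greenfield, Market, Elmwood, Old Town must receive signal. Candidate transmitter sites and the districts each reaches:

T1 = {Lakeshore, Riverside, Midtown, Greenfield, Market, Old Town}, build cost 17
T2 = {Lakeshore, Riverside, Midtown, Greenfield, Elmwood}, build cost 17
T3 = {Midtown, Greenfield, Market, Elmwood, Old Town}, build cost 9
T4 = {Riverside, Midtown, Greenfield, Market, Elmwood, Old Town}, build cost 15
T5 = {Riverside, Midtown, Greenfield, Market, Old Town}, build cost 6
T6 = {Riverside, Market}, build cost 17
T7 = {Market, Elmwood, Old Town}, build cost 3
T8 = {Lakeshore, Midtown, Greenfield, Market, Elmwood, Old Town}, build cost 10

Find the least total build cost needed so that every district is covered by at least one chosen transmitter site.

16

T5, T8 cover every district at build cost 6 + 10 = 16.
Any cover uses at least 2 transmitter sites; among all covering selections none totals below 16.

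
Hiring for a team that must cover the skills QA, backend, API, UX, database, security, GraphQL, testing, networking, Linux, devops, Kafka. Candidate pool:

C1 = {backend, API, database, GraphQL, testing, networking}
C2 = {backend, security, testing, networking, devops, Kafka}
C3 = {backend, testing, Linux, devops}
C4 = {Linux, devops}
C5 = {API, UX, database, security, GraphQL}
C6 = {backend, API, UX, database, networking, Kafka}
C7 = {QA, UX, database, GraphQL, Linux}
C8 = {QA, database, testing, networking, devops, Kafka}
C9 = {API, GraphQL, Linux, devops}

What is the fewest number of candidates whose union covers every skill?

C1, C2, C7 together cover {QA, backend, API, UX, database, security, GraphQL, testing, networking, Linux, devops, Kafka} — every skill.
No 2 of the 9 candidates cover everything (all 36 pairs fall short), so 3 is minimum.

3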